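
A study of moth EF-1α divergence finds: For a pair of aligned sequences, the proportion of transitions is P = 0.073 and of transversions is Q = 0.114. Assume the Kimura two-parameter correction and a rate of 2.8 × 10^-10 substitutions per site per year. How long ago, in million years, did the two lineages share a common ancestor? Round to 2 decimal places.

Under the Kimura two-parameter model, d = −½ ln(1 − 2P − Q) − ¼ ln(1 − 2Q).
1 − 2P − Q = 0.74, giving −½ ln(0.74) = 0.150553.
1 − 2Q = 0.772, giving −¼ ln(0.772) = 0.064693.
d = 0.150553 + 0.064693 = 0.215246.
Under a molecular clock d = 2μt, so t = d/(2μ) = 0.215246 / (2 × 2.8 × 10^-10) = 384.37 million years.

384.37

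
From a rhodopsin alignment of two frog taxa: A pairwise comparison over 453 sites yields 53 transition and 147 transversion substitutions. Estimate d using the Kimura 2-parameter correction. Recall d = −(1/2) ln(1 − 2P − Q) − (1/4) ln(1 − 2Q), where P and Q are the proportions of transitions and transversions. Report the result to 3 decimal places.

P = 53/453 ≈ 0.116998 and Q = 147/453 ≈ 0.324503.
Under the Kimura two-parameter model, d = −½ ln(1 − 2P − Q) − ¼ ln(1 − 2Q).
1 − 2P − Q = 0.441501, giving −½ ln(0.441501) = 0.408787.
1 − 2Q = 0.350994, giving −¼ ln(0.350994) = 0.261747.
d = 0.408787 + 0.261747 = 0.670534.

0.671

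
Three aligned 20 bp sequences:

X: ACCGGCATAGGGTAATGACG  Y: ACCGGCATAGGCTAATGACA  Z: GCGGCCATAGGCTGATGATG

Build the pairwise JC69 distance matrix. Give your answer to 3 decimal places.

X–Y: 2/20 sites differ → p = 0.1, d = −0.75 ln(1 − 0.133333) = 0.107325 ≈ 0.107.
X–Z: 6/20 sites differ → p = 0.3, d = −0.75 ln(1 − 0.4) = 0.383119 ≈ 0.383.
Y–Z: 6/20 sites differ → p = 0.3, d = −0.75 ln(1 − 0.4) = 0.383119 ≈ 0.383.

d(X,Y) = 0.107, d(X,Z) = 0.383, d(Y,Z) = 0.383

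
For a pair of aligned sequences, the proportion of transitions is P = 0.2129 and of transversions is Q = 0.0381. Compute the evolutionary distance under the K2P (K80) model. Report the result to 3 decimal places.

Under the Kimura two-parameter model, d = −½ ln(1 − 2P − Q) − ¼ ln(1 − 2Q).
1 − 2P − Q = 0.5361, giving −½ ln(0.5361) = 0.311717.
1 − 2Q = 0.9238, giving −¼ ln(0.9238) = 0.019815.
d = 0.311717 + 0.019815 = 0.331532.

0.332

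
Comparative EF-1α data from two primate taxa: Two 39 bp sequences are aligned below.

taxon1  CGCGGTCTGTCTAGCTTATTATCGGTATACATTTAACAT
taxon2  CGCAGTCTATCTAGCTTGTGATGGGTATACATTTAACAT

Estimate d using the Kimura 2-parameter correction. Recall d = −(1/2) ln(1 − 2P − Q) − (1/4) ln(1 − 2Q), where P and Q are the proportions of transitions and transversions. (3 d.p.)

0.142

Of 39 sites, 3 differences are transitions and 2 are transversions, so P = 3/39 ≈ 0.076923 and Q = 2/39 ≈ 0.051282.
Under the Kimura two-parameter model, d = −½ ln(1 − 2P − Q) − ¼ ln(1 − 2Q).
1 − 2P − Q = 0.794872, giving −½ ln(0.794872) = 0.114787.
1 − 2Q = 0.897436, giving −¼ ln(0.897436) = 0.027053.
d = 0.114787 + 0.027053 = 0.141840.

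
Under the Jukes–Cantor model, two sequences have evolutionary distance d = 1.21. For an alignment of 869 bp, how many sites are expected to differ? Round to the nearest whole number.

Invert JC69: p = (3/4)(1 − e^(−4d/3)) = 0.75 × (1 − e^(-1.613333)) = 0.75 × (1 − 0.199222) = 0.600584.
Expected differing sites = pL ≈ 0.600584 × 869 = 521.907496 ≈ 522.

522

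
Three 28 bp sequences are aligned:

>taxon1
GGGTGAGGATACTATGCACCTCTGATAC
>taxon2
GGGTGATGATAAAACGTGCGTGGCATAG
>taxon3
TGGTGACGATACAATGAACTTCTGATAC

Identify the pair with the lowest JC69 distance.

taxon1–taxon2: 11/28 differ, p = 0.393, d = 0.556.
taxon1–taxon3: 5/28 differ, p = 0.179, d = 0.204.
taxon2–taxon3: 11/28 differ, p = 0.393, d = 0.556.
The smallest distance is between taxon1 and taxon3.

taxon1 and taxon3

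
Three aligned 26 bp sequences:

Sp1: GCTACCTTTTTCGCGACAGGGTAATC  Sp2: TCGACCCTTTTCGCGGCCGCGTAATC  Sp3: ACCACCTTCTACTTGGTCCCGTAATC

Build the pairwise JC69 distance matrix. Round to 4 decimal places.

Sp1–Sp2: 6/26 sites differ → p ≈ 0.230769, d = −0.75 ln(1 − 0.307692) = 0.275793 ≈ 0.2758.
Sp1–Sp3: 11/26 sites differ → p ≈ 0.423077, d = −0.75 ln(1 − 0.564103) = 0.622762 ≈ 0.6228.
Sp2–Sp3: 9/26 sites differ → p ≈ 0.346154, d = −0.75 ln(1 − 0.461539) = 0.464280 ≈ 0.4643.

d(Sp1,Sp2) = 0.2758, d(Sp1,Sp3) = 0.6228, d(Sp2,Sp3) = 0.4643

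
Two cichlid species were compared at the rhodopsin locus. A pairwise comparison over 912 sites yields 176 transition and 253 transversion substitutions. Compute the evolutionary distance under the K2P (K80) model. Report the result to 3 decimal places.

P = 176/912 ≈ 0.192982 and Q = 253/912 ≈ 0.277412.
Under the Kimura two-parameter model, d = −½ ln(1 − 2P − Q) − ¼ ln(1 − 2Q).
1 − 2P − Q = 0.336624, giving −½ ln(0.336624) = 0.544394.
1 − 2Q = 0.445176, giving −¼ ln(0.445176) = 0.202321.
d = 0.544394 + 0.202321 = 0.746715.

0.747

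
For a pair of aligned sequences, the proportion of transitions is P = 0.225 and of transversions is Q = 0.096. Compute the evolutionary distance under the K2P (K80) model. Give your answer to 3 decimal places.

Under the Kimura two-parameter model, d = −½ ln(1 − 2P − Q) − ¼ ln(1 − 2Q).
1 − 2P − Q = 0.454, giving −½ ln(0.454) = 0.394829.
1 − 2Q = 0.808, giving −¼ ln(0.808) = 0.053298.
d = 0.394829 + 0.053298 = 0.448127.

0.448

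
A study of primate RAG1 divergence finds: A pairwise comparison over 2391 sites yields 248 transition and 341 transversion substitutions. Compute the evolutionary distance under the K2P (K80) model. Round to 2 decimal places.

P = 248/2391 ≈ 0.103722 and Q = 341/2391 ≈ 0.142618.
Under the Kimura two-parameter model, d = −½ ln(1 − 2P − Q) − ¼ ln(1 − 2Q).
1 − 2P − Q = 0.649938, giving −½ ln(0.649938) = 0.215439.
1 − 2Q = 0.714764, giving −¼ ln(0.714764) = 0.083951.
d = 0.215439 + 0.083951 = 0.299390.

0.30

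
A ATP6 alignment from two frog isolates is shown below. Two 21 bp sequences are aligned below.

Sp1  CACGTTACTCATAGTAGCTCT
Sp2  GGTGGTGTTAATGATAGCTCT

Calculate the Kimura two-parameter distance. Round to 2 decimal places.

Of 21 sites, 6 differences are transitions and 3 are transversions, so P = 6/21 ≈ 0.285714 and Q = 3/21 ≈ 0.142857.
Under the Kimura two-parameter model, d = −½ ln(1 − 2P − Q) − ¼ ln(1 − 2Q).
1 − 2P − Q = 0.285715, giving −½ ln(0.285715) = 0.626380.
1 − 2Q = 0.714286, giving −¼ ln(0.714286) = 0.084118.
d = 0.626380 + 0.084118 = 0.710498.

0.71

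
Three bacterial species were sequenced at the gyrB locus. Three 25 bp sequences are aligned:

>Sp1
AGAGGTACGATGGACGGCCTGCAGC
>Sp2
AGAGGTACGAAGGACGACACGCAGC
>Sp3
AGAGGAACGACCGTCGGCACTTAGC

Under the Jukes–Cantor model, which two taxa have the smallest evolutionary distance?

Sp1 and Sp2

Sp1–Sp2: 4/25 differ, p = 0.160, d = 0.180.
Sp1–Sp3: 8/25 differ, p = 0.320, d = 0.417.
Sp2–Sp3: 7/25 differ, p = 0.280, d = 0.351.
The smallest distance is between Sp1 and Sp2.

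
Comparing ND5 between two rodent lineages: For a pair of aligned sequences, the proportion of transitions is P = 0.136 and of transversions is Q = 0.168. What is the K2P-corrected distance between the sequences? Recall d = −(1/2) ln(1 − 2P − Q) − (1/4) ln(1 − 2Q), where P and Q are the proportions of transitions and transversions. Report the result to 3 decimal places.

0.392

Under the Kimura two-parameter model, d = −½ ln(1 − 2P − Q) − ¼ ln(1 − 2Q).
1 − 2P − Q = 0.56, giving −½ ln(0.56) = 0.289909.
1 − 2Q = 0.664, giving −¼ ln(0.664) = 0.102368.
d = 0.289909 + 0.102368 = 0.392277.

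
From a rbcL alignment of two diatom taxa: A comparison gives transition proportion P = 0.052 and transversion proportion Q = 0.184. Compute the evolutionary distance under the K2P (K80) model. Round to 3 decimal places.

Under the Kimura two-parameter model, d = −½ ln(1 − 2P − Q) − ¼ ln(1 − 2Q).
1 − 2P − Q = 0.712, giving −½ ln(0.712) = 0.169839.
1 − 2Q = 0.632, giving −¼ ln(0.632) = 0.114716.
d = 0.169839 + 0.114716 = 0.284555.

0.285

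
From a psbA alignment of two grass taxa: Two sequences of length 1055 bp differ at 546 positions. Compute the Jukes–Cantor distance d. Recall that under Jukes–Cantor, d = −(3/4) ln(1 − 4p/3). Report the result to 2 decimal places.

p = 546/1055 ≈ 0.517536.
d = −(3/4) ln(1 − 4p/3) = −0.75 ln(1 − 0.690048) = −0.75 ln(0.309952)
  = −0.75 × (-1.171338) = 0.878504 substitutions/site.

0.88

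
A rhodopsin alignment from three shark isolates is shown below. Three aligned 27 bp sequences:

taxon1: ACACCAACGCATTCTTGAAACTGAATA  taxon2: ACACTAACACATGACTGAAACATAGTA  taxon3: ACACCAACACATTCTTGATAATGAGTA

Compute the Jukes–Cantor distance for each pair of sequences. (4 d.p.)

d(taxon1,taxon2) = 0.3770, d(taxon1,taxon3) = 0.1650, d(taxon2,taxon3) = 0.3770

taxon1–taxon2: 8/27 sites differ → p ≈ 0.296296, d = −0.75 ln(1 − 0.395061) = 0.376971 ≈ 0.3770.
taxon1–taxon3: 4/27 sites differ → p ≈ 0.148148, d = −0.75 ln(1 − 0.197531) = 0.165047 ≈ 0.1650.
taxon2–taxon3: 8/27 sites differ → p ≈ 0.296296, d = −0.75 ln(1 − 0.395061) = 0.376971 ≈ 0.3770.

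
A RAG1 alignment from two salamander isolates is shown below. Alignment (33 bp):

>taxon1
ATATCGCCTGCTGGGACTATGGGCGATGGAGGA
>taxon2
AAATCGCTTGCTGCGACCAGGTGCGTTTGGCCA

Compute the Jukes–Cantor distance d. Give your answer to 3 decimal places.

0.441

The sequences differ at 11 of 33 sites, so p = 11/33 ≈ 0.333333.
d = −(3/4) ln(1 − 4p/3) = −0.75 ln(1 − 0.444444) = −0.75 ln(0.555556)
  = −0.75 × (-0.587786) = 0.440840 substitutions/site.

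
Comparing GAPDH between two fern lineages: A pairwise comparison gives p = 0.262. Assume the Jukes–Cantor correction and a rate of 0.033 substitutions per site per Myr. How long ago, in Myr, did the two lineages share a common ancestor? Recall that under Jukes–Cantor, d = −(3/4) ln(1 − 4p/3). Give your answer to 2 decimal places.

4.88

d = −(3/4) ln(1 − 4p/3) = −0.75 ln(1 − 0.349333) = −0.75 ln(0.650667)
  = −0.75 × (-0.429757) = 0.322318 substitutions/site.
Under a molecular clock d = 2μt, so t = d/(2μ) = 0.322318 / (2 × 0.033) = 4.88 Myr.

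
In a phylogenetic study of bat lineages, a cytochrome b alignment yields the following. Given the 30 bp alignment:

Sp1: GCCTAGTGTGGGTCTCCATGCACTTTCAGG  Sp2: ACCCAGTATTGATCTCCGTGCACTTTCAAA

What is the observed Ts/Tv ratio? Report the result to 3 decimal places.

7.000

Transitions are A↔G and C↔T; transversions are all other mismatches.
Transitions: 7. Transversions: 1.
R = 7/1 = 7.000.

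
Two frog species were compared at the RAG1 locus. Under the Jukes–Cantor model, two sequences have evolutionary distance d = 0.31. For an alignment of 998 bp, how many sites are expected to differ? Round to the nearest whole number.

Invert JC69: p = (3/4)(1 − e^(−4d/3)) = 0.75 × (1 − e^(-0.413333)) = 0.75 × (1 − 0.661442) = 0.253919.
Expected differing sites = pL ≈ 0.253919 × 998 = 253.411162 ≈ 253.

253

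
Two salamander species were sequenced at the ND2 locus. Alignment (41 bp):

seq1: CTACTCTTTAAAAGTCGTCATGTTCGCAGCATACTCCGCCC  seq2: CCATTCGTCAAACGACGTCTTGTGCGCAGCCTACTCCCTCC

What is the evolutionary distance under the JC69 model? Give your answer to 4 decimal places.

The sequences differ at 11 of 41 sites, so p = 11/41 ≈ 0.268293.
d = −(3/4) ln(1 − 4p/3) = −0.75 ln(1 − 0.357724) = −0.75 ln(0.642276)
  = −0.75 × (-0.442737) = 0.332053 substitutions/site.

0.3321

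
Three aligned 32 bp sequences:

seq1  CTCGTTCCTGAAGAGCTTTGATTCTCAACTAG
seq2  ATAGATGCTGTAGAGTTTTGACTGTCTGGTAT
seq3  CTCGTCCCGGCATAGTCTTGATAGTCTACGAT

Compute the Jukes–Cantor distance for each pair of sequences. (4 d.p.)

seq1–seq2: 12/32 sites differ → p = 0.375, d = −0.75 ln(1 − 0.5) = 0.519860 ≈ 0.5199.
seq1–seq3: 11/32 sites differ → p = 0.34375, d = −0.75 ln(1 − 0.458333) = 0.459828 ≈ 0.4598.
seq2–seq3: 14/32 sites differ → p = 0.4375, d = −0.75 ln(1 − 0.583333) = 0.656601 ≈ 0.6566.

d(seq1,seq2) = 0.5199, d(seq1,seq3) = 0.4598, d(seq2,seq3) = 0.6566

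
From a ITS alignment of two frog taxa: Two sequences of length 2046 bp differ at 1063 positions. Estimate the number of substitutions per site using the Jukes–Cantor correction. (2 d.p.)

0.89

p = 1063/2046 ≈ 0.51955.
d = −(3/4) ln(1 − 4p/3) = −0.75 ln(1 − 0.692733) = −0.75 ln(0.307267)
  = −0.75 × (-1.180038) = 0.885029 substitutions/site.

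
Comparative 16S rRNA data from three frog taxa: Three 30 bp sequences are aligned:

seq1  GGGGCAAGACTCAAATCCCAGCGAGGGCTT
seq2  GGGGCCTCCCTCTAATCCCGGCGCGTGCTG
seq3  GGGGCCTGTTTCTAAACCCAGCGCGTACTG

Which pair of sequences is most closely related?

seq2 and seq3

seq1–seq2: 9/30 differ, p = 0.300, d = 0.383.
seq1–seq3: 10/30 differ, p = 0.333, d = 0.441.
seq2–seq3: 6/30 differ, p = 0.200, d = 0.233.
The smallest distance is between seq2 and seq3.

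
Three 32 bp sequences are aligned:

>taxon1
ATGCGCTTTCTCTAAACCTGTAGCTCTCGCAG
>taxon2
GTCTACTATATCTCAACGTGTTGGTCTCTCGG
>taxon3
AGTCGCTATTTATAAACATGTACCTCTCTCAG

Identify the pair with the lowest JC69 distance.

taxon1 and taxon3

taxon1–taxon2: 12/32 differ, p = 0.375, d = 0.520.
taxon1–taxon3: 8/32 differ, p = 0.250, d = 0.304.
taxon2–taxon3: 13/32 differ, p = 0.406, d = 0.585.
The smallest distance is between taxon1 and taxon3.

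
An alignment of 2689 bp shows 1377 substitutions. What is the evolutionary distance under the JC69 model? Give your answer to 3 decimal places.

0.861

p = 1377/2689 ≈ 0.512086.
d = −(3/4) ln(1 − 4p/3) = −0.75 ln(1 − 0.682781) = −0.75 ln(0.317219)
  = −0.75 × (-1.148163) = 0.861122 substitutions/site.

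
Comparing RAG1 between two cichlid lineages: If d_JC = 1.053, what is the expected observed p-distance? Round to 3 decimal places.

p = (3/4)(1 − e^(−4d/3)) = 0.75 × (1 − e^(-1.404)) = 0.75 × (1 − 0.245613) = 0.565790.

0.566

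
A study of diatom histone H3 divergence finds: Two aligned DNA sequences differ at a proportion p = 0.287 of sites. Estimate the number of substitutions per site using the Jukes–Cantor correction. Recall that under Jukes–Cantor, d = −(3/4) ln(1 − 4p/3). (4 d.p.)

d = −(3/4) ln(1 − 4p/3) = −0.75 ln(1 − 0.382667) = −0.75 ln(0.617333)
  = −0.75 × (-0.482347) = 0.361760 substitutions/site.

0.3618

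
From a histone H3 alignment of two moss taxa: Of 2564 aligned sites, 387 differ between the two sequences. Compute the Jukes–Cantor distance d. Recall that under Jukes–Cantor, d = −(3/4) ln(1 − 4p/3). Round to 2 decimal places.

0.17

p = 387/2564 ≈ 0.150936.
d = −(3/4) ln(1 − 4p/3) = −0.75 ln(1 − 0.201248) = −0.75 ln(0.798752)
  = −0.75 × (-0.224705) = 0.168529 substitutions/site.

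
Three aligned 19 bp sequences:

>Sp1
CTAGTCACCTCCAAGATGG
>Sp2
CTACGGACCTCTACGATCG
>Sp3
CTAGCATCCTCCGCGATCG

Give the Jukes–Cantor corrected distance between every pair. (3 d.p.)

d(Sp1,Sp2) = 0.410, d(Sp1,Sp3) = 0.410, d(Sp2,Sp3) = 0.410

Sp1–Sp2: 6/19 sites differ → p ≈ 0.315789, d = −0.75 ln(1 − 0.421052) = 0.409907 ≈ 0.410.
Sp1–Sp3: 6/19 sites differ → p ≈ 0.315789, d = −0.75 ln(1 − 0.421052) = 0.409907 ≈ 0.410.
Sp2–Sp3: 6/19 sites differ → p ≈ 0.315789, d = −0.75 ln(1 − 0.421052) = 0.409907 ≈ 0.410.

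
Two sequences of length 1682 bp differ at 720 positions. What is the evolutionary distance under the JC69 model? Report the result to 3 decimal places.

0.634

p = 720/1682 ≈ 0.428062.
d = −(3/4) ln(1 − 4p/3) = −0.75 ln(1 − 0.570749) = −0.75 ln(0.429251)
  = −0.75 × (-0.845713) = 0.634285 substitutions/site.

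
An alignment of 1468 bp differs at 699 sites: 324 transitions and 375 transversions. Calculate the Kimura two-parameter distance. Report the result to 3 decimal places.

0.776

P = 324/1468 ≈ 0.220708 and Q = 375/1468 ≈ 0.25545.
Under the Kimura two-parameter model, d = −½ ln(1 − 2P − Q) − ¼ ln(1 − 2Q).
1 − 2P − Q = 0.303134, giving −½ ln(0.303134) = 0.596790.
1 − 2Q = 0.4891, giving −¼ ln(0.4891) = 0.178797.
d = 0.596790 + 0.178797 = 0.775587.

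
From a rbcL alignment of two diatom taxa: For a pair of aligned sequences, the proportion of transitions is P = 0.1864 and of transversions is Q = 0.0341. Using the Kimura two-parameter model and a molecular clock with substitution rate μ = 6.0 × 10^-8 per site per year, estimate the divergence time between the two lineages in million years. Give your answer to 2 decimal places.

Under the Kimura two-parameter model, d = −½ ln(1 − 2P − Q) − ¼ ln(1 − 2Q).
1 − 2P − Q = 0.5931, giving −½ ln(0.5931) = 0.261196.
1 − 2Q = 0.9318, giving −¼ ln(0.9318) = 0.017659.
d = 0.261196 + 0.017659 = 0.278855.
Under a molecular clock d = 2μt, so t = d/(2μ) = 0.278855 / (2 × 6.0 × 10^-8) = 2.32 million years.

2.32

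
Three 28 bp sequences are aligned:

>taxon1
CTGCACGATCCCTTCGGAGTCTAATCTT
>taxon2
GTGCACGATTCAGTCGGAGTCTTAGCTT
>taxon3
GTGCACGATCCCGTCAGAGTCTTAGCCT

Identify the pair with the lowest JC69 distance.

taxon1–taxon2: 6/28 differ, p = 0.214, d = 0.252.
taxon1–taxon3: 6/28 differ, p = 0.214, d = 0.252.
taxon2–taxon3: 4/28 differ, p = 0.143, d = 0.158.
The smallest distance is between taxon2 and taxon3.

taxon2 and taxon3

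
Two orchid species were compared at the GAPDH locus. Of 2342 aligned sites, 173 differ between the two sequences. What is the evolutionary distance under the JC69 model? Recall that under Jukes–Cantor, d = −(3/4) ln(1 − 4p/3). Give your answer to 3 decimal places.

p = 173/2342 ≈ 0.073868.
d = −(3/4) ln(1 − 4p/3) = −0.75 ln(1 − 0.098491) = −0.75 ln(0.901509)
  = −0.75 × (-0.103685) = 0.077764 substitutions/site.

0.078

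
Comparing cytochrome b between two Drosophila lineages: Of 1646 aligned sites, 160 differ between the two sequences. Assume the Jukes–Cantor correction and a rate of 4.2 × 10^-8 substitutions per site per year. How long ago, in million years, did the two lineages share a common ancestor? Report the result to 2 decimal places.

p = 160/1646 ≈ 0.097205.
d = −(3/4) ln(1 − 4p/3) = −0.75 ln(1 − 0.129607) = −0.75 ln(0.870393)
  = −0.75 × (-0.138810) = 0.104108 substitutions/site.
Under a molecular clock d = 2μt, so t = d/(2μ) = 0.104108 / (2 × 4.2 × 10^-8) = 1.24 million years.

1.24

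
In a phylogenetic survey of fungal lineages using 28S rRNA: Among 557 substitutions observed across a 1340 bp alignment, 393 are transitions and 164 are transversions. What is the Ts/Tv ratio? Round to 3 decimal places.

R = 393/164 = 2.396341… ≈ 2.396 (to 3 d.p.).

2.396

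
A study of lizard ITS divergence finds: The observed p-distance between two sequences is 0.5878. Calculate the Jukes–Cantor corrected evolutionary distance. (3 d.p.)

d = −(3/4) ln(1 − 4p/3) = −0.75 ln(1 − 0.783733) = −0.75 ln(0.216267)
  = −0.75 × (-1.531242) = 1.148432 substitutions/site.

1.148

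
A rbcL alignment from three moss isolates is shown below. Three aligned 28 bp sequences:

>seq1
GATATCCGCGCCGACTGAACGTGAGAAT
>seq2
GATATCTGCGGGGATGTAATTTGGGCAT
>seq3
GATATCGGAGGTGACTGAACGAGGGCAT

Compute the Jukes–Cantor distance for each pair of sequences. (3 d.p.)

seq1–seq2: 10/28 sites differ → p ≈ 0.357143, d = −0.75 ln(1 − 0.476191) = 0.484971 ≈ 0.485.
seq1–seq3: 7/28 sites differ → p = 0.25, d = −0.75 ln(1 − 0.333333) = 0.304098 ≈ 0.304.
seq2–seq3: 9/28 sites differ → p ≈ 0.321429, d = −0.75 ln(1 − 0.428572) = 0.419713 ≈ 0.420.

d(seq1,seq2) = 0.485, d(seq1,seq3) = 0.304, d(seq2,seq3) = 0.420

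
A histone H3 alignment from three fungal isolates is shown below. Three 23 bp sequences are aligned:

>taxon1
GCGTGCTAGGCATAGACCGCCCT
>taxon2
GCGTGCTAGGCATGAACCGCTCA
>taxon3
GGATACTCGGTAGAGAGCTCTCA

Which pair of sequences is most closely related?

taxon1–taxon2: 4/23 differ, p = 0.174, d = 0.198.
taxon1–taxon3: 10/23 differ, p = 0.435, d = 0.650.
taxon2–taxon3: 10/23 differ, p = 0.435, d = 0.650.
The smallest distance is between taxon1 and taxon2.

taxon1 and taxon2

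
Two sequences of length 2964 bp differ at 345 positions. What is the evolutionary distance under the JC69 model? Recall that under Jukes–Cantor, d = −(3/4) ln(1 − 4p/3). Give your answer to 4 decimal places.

0.1265

p = 345/2964 ≈ 0.116397.
d = −(3/4) ln(1 − 4p/3) = −0.75 ln(1 − 0.155196) = −0.75 ln(0.844804)
  = −0.75 × (-0.168651) = 0.126488 substitutions/site.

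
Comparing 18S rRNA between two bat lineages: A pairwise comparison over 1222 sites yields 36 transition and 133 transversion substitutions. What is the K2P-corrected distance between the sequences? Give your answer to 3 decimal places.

P = 36/1222 ≈ 0.02946 and Q = 133/1222 ≈ 0.108838.
Under the Kimura two-parameter model, d = −½ ln(1 − 2P − Q) − ¼ ln(1 − 2Q).
1 − 2P − Q = 0.832242, giving −½ ln(0.832242) = 0.091816.
1 − 2Q = 0.782324, giving −¼ ln(0.782324) = 0.061372.
d = 0.091816 + 0.061372 = 0.153188.

0.153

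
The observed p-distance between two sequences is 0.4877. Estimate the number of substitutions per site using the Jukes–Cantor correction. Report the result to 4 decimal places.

0.7879

d = −(3/4) ln(1 − 4p/3) = −0.75 ln(1 − 0.650267) = −0.75 ln(0.349733)
  = −0.75 × (-1.050585) = 0.787939 substitutions/site.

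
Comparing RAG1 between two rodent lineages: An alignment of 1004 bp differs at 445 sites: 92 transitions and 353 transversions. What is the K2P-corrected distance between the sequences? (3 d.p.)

0.686

P = 92/1004 ≈ 0.091633 and Q = 353/1004 ≈ 0.351594.
Under the Kimura two-parameter model, d = −½ ln(1 − 2P − Q) − ¼ ln(1 − 2Q).
1 − 2P − Q = 0.46514, giving −½ ln(0.46514) = 0.382708.
1 − 2Q = 0.296812, giving −¼ ln(0.296812) = 0.303664.
d = 0.382708 + 0.303664 = 0.686372.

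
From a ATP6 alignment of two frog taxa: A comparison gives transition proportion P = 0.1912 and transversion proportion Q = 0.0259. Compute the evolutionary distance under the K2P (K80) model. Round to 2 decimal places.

Under the Kimura two-parameter model, d = −½ ln(1 − 2P − Q) − ¼ ln(1 − 2Q).
1 − 2P − Q = 0.5917, giving −½ ln(0.5917) = 0.262378.
1 − 2Q = 0.9482, giving −¼ ln(0.9482) = 0.013297.
d = 0.262378 + 0.013297 = 0.275675.

0.28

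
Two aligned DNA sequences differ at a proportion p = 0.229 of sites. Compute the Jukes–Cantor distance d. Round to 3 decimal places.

d = −(3/4) ln(1 − 4p/3) = −0.75 ln(1 − 0.305333) = −0.75 ln(0.694667)
  = −0.75 × (-0.364323) = 0.273242 substitutions/site.

0.273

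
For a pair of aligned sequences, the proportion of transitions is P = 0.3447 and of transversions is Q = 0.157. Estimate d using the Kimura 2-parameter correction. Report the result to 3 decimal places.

Under the Kimura two-parameter model, d = −½ ln(1 − 2P − Q) − ¼ ln(1 − 2Q).
1 − 2P − Q = 0.1536, giving −½ ln(0.1536) = 0.936702.
1 − 2Q = 0.686, giving −¼ ln(0.686) = 0.094219.
d = 0.936702 + 0.094219 = 1.030921.

1.031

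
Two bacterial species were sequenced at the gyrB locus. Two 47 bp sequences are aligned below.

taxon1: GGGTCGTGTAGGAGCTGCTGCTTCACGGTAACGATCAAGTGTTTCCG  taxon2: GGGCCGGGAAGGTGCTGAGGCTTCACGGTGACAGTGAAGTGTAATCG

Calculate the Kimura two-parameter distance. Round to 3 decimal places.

0.345

Of 47 sites, 5 differences are transitions and 8 are transversions, so P = 5/47 ≈ 0.106383 and Q = 8/47 ≈ 0.170213.
Under the Kimura two-parameter model, d = −½ ln(1 − 2P − Q) − ¼ ln(1 − 2Q).
1 − 2P − Q = 0.617021, giving −½ ln(0.617021) = 0.241426.
1 − 2Q = 0.659574, giving −¼ ln(0.659574) = 0.104040.
d = 0.241426 + 0.104040 = 0.345466.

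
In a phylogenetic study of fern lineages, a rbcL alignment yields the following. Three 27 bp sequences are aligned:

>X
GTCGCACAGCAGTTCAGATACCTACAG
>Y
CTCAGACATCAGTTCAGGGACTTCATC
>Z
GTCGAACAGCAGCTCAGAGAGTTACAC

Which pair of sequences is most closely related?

X and Z

X–Y: 11/27 differ, p = 0.407, d = 0.588.
X–Z: 6/27 differ, p = 0.222, d = 0.264.
Y–Z: 10/27 differ, p = 0.370, d = 0.511.
The smallest distance is between X and Z.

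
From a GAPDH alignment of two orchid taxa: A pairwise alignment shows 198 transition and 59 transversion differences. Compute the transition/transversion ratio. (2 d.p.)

R = 198/59 = 3.355932… ≈ 3.36 (to 2 d.p.).

3.36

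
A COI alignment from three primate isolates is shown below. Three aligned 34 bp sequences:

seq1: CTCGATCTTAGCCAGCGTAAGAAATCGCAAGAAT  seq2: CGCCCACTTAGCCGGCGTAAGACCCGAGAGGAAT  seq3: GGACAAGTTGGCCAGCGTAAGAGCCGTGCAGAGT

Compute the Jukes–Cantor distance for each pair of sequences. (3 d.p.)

d(seq1,seq2) = 0.477, d(seq1,seq3) = 0.665, d(seq2,seq3) = 0.423

seq1–seq2: 12/34 sites differ → p ≈ 0.352941, d = −0.75 ln(1 − 0.470588) = 0.476991 ≈ 0.477.
seq1–seq3: 15/34 sites differ → p ≈ 0.441176, d = −0.75 ln(1 − 0.588235) = 0.665477 ≈ 0.665.
seq2–seq3: 11/34 sites differ → p ≈ 0.323529, d = −0.75 ln(1 − 0.431372) = 0.423397 ≈ 0.423.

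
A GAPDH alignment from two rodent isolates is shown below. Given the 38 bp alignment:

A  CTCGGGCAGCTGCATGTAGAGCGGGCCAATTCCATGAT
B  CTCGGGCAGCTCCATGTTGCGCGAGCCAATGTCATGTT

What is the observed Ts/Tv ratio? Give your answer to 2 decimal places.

0.40

Transitions are A↔G and C↔T; transversions are all other mismatches.
Transitions: 2. Transversions: 5.
R = 2/5 = 0.40.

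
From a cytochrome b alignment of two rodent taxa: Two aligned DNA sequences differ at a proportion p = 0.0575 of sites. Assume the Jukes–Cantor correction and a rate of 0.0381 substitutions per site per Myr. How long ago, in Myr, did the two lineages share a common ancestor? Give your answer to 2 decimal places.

0.79

d = −(3/4) ln(1 − 4p/3) = −0.75 ln(1 − 0.076667) = −0.75 ln(0.923333)
  = −0.75 × (-0.079765) = 0.059824 substitutions/site.
Under a molecular clock d = 2μt, so t = d/(2μ) = 0.059824 / (2 × 0.0381) = 0.79 Myr.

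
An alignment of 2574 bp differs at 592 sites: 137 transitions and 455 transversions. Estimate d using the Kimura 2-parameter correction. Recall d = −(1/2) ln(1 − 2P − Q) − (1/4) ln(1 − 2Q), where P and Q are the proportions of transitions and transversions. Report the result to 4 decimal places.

0.2756

P = 137/2574 ≈ 0.053225 and Q = 455/2574 ≈ 0.176768.
Under the Kimura two-parameter model, d = −½ ln(1 − 2P − Q) − ¼ ln(1 − 2Q).
1 − 2P − Q = 0.716782, giving −½ ln(0.716782) = 0.166492.
1 − 2Q = 0.646464, giving −¼ ln(0.646464) = 0.109059.
d = 0.166492 + 0.109059 = 0.275551.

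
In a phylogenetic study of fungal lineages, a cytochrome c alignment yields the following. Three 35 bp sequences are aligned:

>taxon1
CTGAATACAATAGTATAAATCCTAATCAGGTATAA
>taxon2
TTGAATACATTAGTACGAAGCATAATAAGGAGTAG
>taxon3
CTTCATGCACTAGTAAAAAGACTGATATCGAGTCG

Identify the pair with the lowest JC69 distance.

taxon1 and taxon2

taxon1–taxon2: 10/35 differ, p = 0.286, d = 0.360.
taxon1–taxon3: 15/35 differ, p = 0.429, d = 0.635.
taxon2–taxon3: 13/35 differ, p = 0.371, d = 0.513.
The smallest distance is between taxon1 and taxon2.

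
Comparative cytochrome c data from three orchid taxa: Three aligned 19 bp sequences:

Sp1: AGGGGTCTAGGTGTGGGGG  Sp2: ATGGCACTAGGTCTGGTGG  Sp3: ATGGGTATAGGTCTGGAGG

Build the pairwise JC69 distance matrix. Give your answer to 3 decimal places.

Sp1–Sp2: 5/19 sites differ → p ≈ 0.263158, d = −0.75 ln(1 − 0.350877) = 0.324100 ≈ 0.324.
Sp1–Sp3: 4/19 sites differ → p ≈ 0.210526, d = −0.75 ln(1 − 0.280701) = 0.247109 ≈ 0.247.
Sp2–Sp3: 4/19 sites differ → p ≈ 0.210526, d = −0.75 ln(1 − 0.280701) = 0.247109 ≈ 0.247.

d(Sp1,Sp2) = 0.324, d(Sp1,Sp3) = 0.247, d(Sp2,Sp3) = 0.247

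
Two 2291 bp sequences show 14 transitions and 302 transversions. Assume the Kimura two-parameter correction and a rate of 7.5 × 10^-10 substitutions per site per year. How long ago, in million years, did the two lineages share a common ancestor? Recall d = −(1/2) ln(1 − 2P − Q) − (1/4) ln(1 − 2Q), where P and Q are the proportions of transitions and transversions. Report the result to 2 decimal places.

102.85

P = 14/2291 ≈ 0.006111 and Q = 302/2291 ≈ 0.13182.
Under the Kimura two-parameter model, d = −½ ln(1 − 2P − Q) − ¼ ln(1 − 2Q).
1 − 2P − Q = 0.855958, giving −½ ln(0.855958) = 0.077767.
1 − 2Q = 0.73636, giving −¼ ln(0.73636) = 0.076509.
d = 0.077767 + 0.076509 = 0.154276.
Under a molecular clock d = 2μt, so t = d/(2μ) = 0.154276 / (2 × 7.5 × 10^-10) = 102.85 million years.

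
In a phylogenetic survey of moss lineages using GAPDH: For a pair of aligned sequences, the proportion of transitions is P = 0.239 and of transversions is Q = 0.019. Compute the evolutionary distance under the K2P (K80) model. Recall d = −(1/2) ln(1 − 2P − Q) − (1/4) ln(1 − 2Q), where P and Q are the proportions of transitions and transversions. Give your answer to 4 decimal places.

0.3533

Under the Kimura two-parameter model, d = −½ ln(1 − 2P − Q) − ¼ ln(1 − 2Q).
1 − 2P − Q = 0.503, giving −½ ln(0.503) = 0.343583.
1 − 2Q = 0.962, giving −¼ ln(0.962) = 0.009685.
d = 0.343583 + 0.009685 = 0.353268.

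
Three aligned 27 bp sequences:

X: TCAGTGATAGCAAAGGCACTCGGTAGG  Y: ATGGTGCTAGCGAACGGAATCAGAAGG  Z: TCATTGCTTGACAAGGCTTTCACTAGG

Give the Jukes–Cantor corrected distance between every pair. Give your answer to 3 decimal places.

d(X,Y) = 0.511, d(X,Z) = 0.441, d(Y,Z) = 0.770

X–Y: 10/27 sites differ → p ≈ 0.37037, d = −0.75 ln(1 − 0.493827) = 0.510658 ≈ 0.511.
X–Z: 9/27 sites differ → p ≈ 0.333333, d = −0.75 ln(1 − 0.444444) = 0.440839 ≈ 0.441.
Y–Z: 13/27 sites differ → p ≈ 0.481481, d = −0.75 ln(1 − 0.641975) = 0.770364 ≈ 0.770.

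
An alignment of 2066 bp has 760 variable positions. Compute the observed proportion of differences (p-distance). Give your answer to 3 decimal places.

p = 760/2066 = 0.367860… ≈ 0.368 (to 3 d.p.).

0.368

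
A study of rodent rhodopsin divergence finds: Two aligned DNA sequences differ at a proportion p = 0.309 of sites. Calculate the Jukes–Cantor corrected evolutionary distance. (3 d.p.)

d = −(3/4) ln(1 − 4p/3) = −0.75 ln(1 − 0.412) = −0.75 ln(0.588)
  = −0.75 × (-0.531028) = 0.398271 substitutions/site.

0.398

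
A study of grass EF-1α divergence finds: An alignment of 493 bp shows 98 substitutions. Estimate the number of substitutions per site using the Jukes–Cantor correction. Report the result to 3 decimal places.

p = 98/493 ≈ 0.198783.
d = −(3/4) ln(1 − 4p/3) = −0.75 ln(1 − 0.265044) = −0.75 ln(0.734956)
  = −0.75 × (-0.307945) = 0.230959 substitutions/site.

0.231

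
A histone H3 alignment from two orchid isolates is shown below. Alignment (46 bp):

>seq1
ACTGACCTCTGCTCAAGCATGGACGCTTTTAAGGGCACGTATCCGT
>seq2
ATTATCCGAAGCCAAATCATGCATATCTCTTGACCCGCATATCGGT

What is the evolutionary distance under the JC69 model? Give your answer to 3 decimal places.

0.824

The sequences differ at 23 of 46 sites, so p = 23/46 = 0.5.
d = −(3/4) ln(1 − 4p/3) = −0.75 ln(1 − 0.666667) = −0.75 ln(0.333333)
  = −0.75 × (-1.098613) = 0.823960 substitutions/site.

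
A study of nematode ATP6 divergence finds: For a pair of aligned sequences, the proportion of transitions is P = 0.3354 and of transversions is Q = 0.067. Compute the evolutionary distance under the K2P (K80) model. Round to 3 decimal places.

Under the Kimura two-parameter model, d = −½ ln(1 − 2P − Q) − ¼ ln(1 − 2Q).
1 − 2P − Q = 0.2622, giving −½ ln(0.2622) = 0.669324.
1 − 2Q = 0.866, giving −¼ ln(0.866) = 0.035968.
d = 0.669324 + 0.035968 = 0.705292.

0.705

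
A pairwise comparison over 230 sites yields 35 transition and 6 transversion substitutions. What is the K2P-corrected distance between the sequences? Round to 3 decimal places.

P = 35/230 ≈ 0.152174 and Q = 6/230 ≈ 0.026087.
Under the Kimura two-parameter model, d = −½ ln(1 − 2P − Q) − ¼ ln(1 − 2Q).
1 − 2P − Q = 0.669565, giving −½ ln(0.669565) = 0.200564.
1 − 2Q = 0.947826, giving −¼ ln(0.947826) = 0.013396.
d = 0.200564 + 0.013396 = 0.213960.

0.214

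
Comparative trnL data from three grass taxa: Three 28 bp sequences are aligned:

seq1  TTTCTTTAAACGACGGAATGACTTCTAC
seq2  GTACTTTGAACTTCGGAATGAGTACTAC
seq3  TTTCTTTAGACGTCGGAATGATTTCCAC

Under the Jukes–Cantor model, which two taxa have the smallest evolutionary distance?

seq1 and seq3

seq1–seq2: 7/28 differ, p = 0.250, d = 0.304.
seq1–seq3: 4/28 differ, p = 0.143, d = 0.158.
seq2–seq3: 8/28 differ, p = 0.286, d = 0.360.
The smallest distance is between seq1 and seq3.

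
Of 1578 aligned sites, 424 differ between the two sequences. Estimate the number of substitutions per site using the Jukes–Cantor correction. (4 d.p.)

p = 424/1578 ≈ 0.268695.
d = −(3/4) ln(1 − 4p/3) = −0.75 ln(1 − 0.35826) = −0.75 ln(0.64174)
  = −0.75 × (-0.443572) = 0.332679 substitutions/site.

0.3327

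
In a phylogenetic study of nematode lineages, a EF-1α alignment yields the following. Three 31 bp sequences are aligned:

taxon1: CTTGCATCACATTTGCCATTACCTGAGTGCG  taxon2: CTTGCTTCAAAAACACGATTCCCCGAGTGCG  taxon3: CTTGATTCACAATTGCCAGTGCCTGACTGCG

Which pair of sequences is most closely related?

taxon1–taxon2: 9/31 differ, p = 0.290, d = 0.367.
taxon1–taxon3: 6/31 differ, p = 0.194, d = 0.224.
taxon2–taxon3: 10/31 differ, p = 0.323, d = 0.422.
The smallest distance is between taxon1 and taxon3.

taxon1 and taxon3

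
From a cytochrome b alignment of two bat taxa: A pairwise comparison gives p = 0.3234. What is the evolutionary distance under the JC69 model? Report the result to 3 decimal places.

0.423

d = −(3/4) ln(1 − 4p/3) = −0.75 ln(1 − 0.4312) = −0.75 ln(0.5688)
  = −0.75 × (-0.564226) = 0.423170 substitutions/site.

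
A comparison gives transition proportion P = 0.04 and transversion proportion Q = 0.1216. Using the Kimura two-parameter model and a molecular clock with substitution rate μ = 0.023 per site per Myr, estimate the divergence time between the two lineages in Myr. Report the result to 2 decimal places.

3.96

Under the Kimura two-parameter model, d = −½ ln(1 − 2P − Q) − ¼ ln(1 − 2Q).
1 − 2P − Q = 0.7984, giving −½ ln(0.7984) = 0.112573.
1 − 2Q = 0.7568, giving −¼ ln(0.7568) = 0.069664.
d = 0.112573 + 0.069664 = 0.182237.
Under a molecular clock d = 2μt, so t = d/(2μ) = 0.182237 / (2 × 0.023) = 3.96 Myr.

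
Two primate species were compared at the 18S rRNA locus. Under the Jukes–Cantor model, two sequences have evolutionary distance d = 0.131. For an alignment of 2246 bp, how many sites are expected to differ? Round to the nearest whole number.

Invert JC69: p = (3/4)(1 − e^(−4d/3)) = 0.75 × (1 − e^(-0.174667)) = 0.75 × (1 − 0.839737) = 0.120197.
Expected differing sites = pL ≈ 0.120197 × 2246 = 269.962462 ≈ 270.

270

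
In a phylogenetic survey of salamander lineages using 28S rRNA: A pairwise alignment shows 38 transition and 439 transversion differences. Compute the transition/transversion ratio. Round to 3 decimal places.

R = 38/439 = 0.086560… ≈ 0.087 (to 3 d.p.).

0.087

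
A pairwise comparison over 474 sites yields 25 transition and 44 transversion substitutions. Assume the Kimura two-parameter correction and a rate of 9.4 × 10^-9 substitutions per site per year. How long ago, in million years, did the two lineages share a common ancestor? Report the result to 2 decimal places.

8.61

P = 25/474 ≈ 0.052743 and Q = 44/474 ≈ 0.092827.
Under the Kimura two-parameter model, d = −½ ln(1 − 2P − Q) − ¼ ln(1 − 2Q).
1 − 2P − Q = 0.801687, giving −½ ln(0.801687) = 0.110519.
1 − 2Q = 0.814346, giving −¼ ln(0.814346) = 0.051342.
d = 0.110519 + 0.051342 = 0.161861.
Under a molecular clock d = 2μt, so t = d/(2μ) = 0.161861 / (2 × 9.4 × 10^-9) = 8.61 million years.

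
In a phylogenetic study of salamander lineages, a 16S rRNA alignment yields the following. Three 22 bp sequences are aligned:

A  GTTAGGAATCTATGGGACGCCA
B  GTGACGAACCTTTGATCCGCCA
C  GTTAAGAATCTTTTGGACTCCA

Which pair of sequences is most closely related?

A and C

A–B: 7/22 differ, p = 0.318, d = 0.414.
A–C: 4/22 differ, p = 0.182, d = 0.208.
B–C: 8/22 differ, p = 0.364, d = 0.497.
The smallest distance is between A and C.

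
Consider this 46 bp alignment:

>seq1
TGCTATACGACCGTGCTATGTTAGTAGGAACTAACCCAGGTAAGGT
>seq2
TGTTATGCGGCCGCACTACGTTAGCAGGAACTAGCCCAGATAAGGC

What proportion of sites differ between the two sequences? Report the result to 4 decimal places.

0.2174

The sequences differ at 10 of 46 positions (sites 3, 7, 10, 14, 15, 19, 25, 34, 40, 46).
p = 10/46 = 0.217391… ≈ 0.2174 (to 4 d.p.).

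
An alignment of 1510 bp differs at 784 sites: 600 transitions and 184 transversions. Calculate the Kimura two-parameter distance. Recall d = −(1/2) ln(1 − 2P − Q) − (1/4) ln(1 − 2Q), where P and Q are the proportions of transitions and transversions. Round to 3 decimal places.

P = 600/1510 ≈ 0.397351 and Q = 184/1510 ≈ 0.121854.
Under the Kimura two-parameter model, d = −½ ln(1 − 2P − Q) − ¼ ln(1 − 2Q).
1 − 2P − Q = 0.083444, giving −½ ln(0.083444) = 1.241790.
1 − 2Q = 0.756292, giving −¼ ln(0.756292) = 0.069832.
d = 1.241790 + 0.069832 = 1.311622.

1.312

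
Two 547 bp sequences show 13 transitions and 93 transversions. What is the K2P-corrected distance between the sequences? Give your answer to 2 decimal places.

0.23

P = 13/547 ≈ 0.023766 and Q = 93/547 ≈ 0.170018.
Under the Kimura two-parameter model, d = −½ ln(1 − 2P − Q) − ¼ ln(1 − 2Q).
1 − 2P − Q = 0.78245, giving −½ ln(0.78245) = 0.122663.
1 − 2Q = 0.659964, giving −¼ ln(0.659964) = 0.103892.
d = 0.122663 + 0.103892 = 0.226555.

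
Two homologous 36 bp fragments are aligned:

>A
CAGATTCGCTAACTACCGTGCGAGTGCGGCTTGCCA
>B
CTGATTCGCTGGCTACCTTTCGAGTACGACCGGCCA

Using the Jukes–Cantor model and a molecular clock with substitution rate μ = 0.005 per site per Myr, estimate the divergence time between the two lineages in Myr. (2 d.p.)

The sequences differ at 9 of 36 sites (2, 11, 12, 18, 20, 26, 29, 31, 32), so p = 9/36 = 0.25.
d = −(3/4) ln(1 − 4p/3) = −0.75 ln(1 − 0.333333) = −0.75 ln(0.666667)
  = −0.75 × (-0.405465) = 0.304099 substitutions/site.
Under a molecular clock d = 2μt, so t = d/(2μ) = 0.304099 / (2 × 0.005) = 30.41 Myr.

30.41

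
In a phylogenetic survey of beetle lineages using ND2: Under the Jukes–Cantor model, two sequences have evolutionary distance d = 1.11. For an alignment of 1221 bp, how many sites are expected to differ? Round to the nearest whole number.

Invert JC69: p = (3/4)(1 − e^(−4d/3)) = 0.75 × (1 − e^(-1.48)) = 0.75 × (1 − 0.227638) = 0.579272.
Expected differing sites = pL ≈ 0.579272 × 1221 = 707.291112 ≈ 707.

707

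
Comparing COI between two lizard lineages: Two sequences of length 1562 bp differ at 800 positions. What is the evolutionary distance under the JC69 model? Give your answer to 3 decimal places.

0.861

p = 800/1562 ≈ 0.512164.
d = −(3/4) ln(1 − 4p/3) = −0.75 ln(1 − 0.682885) = −0.75 ln(0.317115)
  = −0.75 × (-1.148491) = 0.861368 substitutions/site.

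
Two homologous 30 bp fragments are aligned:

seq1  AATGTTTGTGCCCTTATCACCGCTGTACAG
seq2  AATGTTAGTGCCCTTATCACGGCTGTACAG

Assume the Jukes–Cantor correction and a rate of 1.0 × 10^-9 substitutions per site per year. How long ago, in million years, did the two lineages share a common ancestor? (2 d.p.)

34.91

The sequences differ at 2 of 30 sites (7, 21), so p = 2/30 ≈ 0.066667.
d = −(3/4) ln(1 − 4p/3) = −0.75 ln(1 − 0.088889) = −0.75 ln(0.911111)
  = −0.75 × (-0.093091) = 0.069818 substitutions/site.
Under a molecular clock d = 2μt, so t = d/(2μ) = 0.069818 / (2 × 1.0 × 10^-9) = 34.91 million years.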